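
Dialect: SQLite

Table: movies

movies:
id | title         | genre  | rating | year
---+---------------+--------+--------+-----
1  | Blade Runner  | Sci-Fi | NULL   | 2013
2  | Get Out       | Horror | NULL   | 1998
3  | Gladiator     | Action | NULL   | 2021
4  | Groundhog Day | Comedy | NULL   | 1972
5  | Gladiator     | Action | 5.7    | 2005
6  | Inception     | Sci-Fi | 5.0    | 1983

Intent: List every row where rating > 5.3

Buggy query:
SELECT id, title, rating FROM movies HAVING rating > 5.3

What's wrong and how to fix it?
Bug: This is a non-aggregate query (no GROUP BY, no aggregates), so in SQLite the HAVING clause is invalid here; a row-level condition belongs in WHERE

Fix: Replace HAVING with WHERE since the condition applies to individual rows

Corrected query:
SELECT id, title, rating FROM movies WHERE rating > 5.3

Result:
id | title     | rating
---+-----------+-------
5  | Gladiator | 5.7   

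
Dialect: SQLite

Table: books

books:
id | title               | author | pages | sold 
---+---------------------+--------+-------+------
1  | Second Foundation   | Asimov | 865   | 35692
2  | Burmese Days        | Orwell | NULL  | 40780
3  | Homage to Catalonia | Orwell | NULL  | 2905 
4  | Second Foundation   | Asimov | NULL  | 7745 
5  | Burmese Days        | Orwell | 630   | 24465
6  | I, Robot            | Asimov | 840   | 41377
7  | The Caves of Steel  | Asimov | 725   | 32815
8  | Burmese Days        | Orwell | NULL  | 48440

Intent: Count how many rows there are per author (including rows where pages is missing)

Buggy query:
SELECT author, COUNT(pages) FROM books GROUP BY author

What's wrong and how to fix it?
Bug: COUNT(column) counts non-NULL values only; rows with NULL pages aren't counted

Fix: Replace COUNT(pages) with COUNT(*)

Corrected query:
SELECT author, COUNT(*) FROM books GROUP BY author

Result:
author | COUNT(*)
-------+---------
Asimov | 4       
Orwell | 4       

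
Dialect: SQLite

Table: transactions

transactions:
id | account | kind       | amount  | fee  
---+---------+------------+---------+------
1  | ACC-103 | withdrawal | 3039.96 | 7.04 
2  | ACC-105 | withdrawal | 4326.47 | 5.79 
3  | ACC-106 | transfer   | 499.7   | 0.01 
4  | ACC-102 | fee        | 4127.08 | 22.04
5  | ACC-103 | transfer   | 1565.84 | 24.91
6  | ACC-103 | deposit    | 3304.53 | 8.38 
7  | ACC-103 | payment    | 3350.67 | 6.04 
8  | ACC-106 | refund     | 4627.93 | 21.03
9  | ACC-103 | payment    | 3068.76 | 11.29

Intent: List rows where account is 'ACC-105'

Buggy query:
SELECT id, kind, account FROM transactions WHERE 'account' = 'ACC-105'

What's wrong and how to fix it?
Bug: 'account' in single quotes is a string literal, not the column; the comparison is literal-vs-literal and never true

Fix: Reference the column as account without single quotes

Corrected query:
SELECT id, kind, account FROM transactions WHERE account = 'ACC-105'

Result:
id | kind       | account
---+------------+--------
2  | withdrawal | ACC-105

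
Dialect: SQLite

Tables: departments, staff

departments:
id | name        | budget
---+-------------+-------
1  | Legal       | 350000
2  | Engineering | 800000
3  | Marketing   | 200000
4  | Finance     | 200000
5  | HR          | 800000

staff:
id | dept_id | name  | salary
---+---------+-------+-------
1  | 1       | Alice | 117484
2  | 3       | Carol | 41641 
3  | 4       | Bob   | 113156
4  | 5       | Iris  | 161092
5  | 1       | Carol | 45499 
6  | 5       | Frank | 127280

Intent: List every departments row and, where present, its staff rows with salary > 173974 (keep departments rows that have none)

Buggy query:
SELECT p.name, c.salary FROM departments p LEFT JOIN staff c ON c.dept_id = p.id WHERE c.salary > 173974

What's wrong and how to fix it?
Bug: Filtering c.salary in WHERE discards the NULL rows produced by LEFT JOIN, turning it into an inner join

Fix: Put 'c.salary > 173974' in the JOIN's ON clause instead of WHERE

Corrected query:
SELECT p.name, c.salary FROM departments p LEFT JOIN staff c ON c.dept_id = p.id AND c.salary > 173974

Result:
name        | salary
------------+-------
Legal       | NULL  
Engineering | NULL  
Marketing   | NULL  
Finance     | NULL  
HR          | NULL  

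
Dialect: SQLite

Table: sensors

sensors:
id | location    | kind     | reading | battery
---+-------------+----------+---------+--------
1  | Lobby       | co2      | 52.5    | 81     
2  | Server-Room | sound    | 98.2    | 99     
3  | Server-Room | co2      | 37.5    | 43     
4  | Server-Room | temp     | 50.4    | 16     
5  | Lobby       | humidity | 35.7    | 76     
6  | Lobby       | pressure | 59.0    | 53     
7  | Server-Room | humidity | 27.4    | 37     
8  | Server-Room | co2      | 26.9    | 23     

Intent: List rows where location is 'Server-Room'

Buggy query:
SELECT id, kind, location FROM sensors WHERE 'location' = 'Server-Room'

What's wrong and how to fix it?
Bug: Single quotes denote string literals in SQL; the column name is being compared as a constant string

Fix: Remove the quotes around the column name (or use double quotes for an identifier)

Corrected query:
SELECT id, kind, location FROM sensors WHERE location = 'Server-Room'

Result:
id | kind     | location   
---+----------+------------
2  | sound    | Server-Room
3  | co2      | Server-Room
4  | temp     | Server-Room
7  | humidity | Server-Room
8  | co2      | Server-Room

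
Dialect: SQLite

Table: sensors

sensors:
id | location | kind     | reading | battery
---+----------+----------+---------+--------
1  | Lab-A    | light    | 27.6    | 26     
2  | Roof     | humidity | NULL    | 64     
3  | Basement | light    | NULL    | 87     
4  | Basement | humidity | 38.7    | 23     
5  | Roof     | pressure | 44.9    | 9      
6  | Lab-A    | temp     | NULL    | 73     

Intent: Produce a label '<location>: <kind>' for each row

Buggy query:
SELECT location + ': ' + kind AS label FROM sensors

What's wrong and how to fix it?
Bug: '+' is numeric addition; on text columns SQLite converts them to 0 instead of concatenating

Fix: Use the || operator for string concatenation

Corrected query:
SELECT location || ': ' || kind AS label FROM sensors

Result:
label             
------------------
Lab-A: light      
Roof: humidity    
Basement: light   
Basement: humidity
Roof: pressure    
Lab-A: temp       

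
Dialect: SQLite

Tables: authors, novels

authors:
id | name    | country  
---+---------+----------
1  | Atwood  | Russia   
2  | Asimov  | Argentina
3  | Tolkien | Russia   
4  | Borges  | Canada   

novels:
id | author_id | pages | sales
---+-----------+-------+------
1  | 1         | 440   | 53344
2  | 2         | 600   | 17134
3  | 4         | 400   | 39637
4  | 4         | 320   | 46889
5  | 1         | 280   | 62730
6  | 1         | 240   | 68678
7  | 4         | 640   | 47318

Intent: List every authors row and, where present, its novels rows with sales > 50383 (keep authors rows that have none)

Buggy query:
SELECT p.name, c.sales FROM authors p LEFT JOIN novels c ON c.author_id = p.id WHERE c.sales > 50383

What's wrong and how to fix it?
Bug: Filtering c.sales in WHERE discards the NULL rows produced by LEFT JOIN, turning it into an inner join

Fix: Put 'c.sales > 50383' in the JOIN's ON clause instead of WHERE

Corrected query:
SELECT p.name, c.sales FROM authors p LEFT JOIN novels c ON c.author_id = p.id AND c.sales > 50383

Result:
name    | sales
--------+------
Atwood  | 53344
Atwood  | 62730
Atwood  | 68678
Asimov  | NULL 
Tolkien | NULL 
Borges  | NULL 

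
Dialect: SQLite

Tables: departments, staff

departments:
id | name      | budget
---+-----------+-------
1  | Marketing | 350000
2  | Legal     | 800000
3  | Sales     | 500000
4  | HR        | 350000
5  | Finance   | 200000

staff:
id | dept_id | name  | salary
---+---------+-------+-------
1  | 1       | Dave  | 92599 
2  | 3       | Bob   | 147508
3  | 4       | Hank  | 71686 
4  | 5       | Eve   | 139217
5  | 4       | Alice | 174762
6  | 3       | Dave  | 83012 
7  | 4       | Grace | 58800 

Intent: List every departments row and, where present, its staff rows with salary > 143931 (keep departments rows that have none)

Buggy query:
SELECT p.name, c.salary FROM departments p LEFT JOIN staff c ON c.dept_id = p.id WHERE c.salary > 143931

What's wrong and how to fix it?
Bug: Filtering c.salary in WHERE discards the NULL rows produced by LEFT JOIN, turning it into an inner join

Fix: Put 'c.salary > 143931' in the JOIN's ON clause instead of WHERE

Corrected query:
SELECT p.name, c.salary FROM departments p LEFT JOIN staff c ON c.dept_id = p.id AND c.salary > 143931

Result:
name      | salary
----------+-------
Marketing | NULL  
Legal     | NULL  
Sales     | 147508
HR        | 174762
Finance   | NULL  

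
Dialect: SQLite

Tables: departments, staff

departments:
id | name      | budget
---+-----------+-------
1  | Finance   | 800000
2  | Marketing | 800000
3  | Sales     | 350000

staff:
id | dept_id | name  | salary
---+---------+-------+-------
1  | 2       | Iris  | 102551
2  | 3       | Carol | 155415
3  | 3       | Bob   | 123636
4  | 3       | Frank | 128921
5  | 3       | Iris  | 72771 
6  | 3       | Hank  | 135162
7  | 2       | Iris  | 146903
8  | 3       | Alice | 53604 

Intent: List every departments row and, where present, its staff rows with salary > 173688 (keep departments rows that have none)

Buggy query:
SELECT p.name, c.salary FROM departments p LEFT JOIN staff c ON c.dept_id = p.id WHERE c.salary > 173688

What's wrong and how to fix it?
Bug: Filtering c.salary in WHERE discards the NULL rows produced by LEFT JOIN, turning it into an inner join

Fix: Put 'c.salary > 173688' in the JOIN's ON clause instead of WHERE

Corrected query:
SELECT p.name, c.salary FROM departments p LEFT JOIN staff c ON c.dept_id = p.id AND c.salary > 173688

Result:
name      | salary
----------+-------
Finance   | NULL  
Marketing | NULL  
Sales     | NULL  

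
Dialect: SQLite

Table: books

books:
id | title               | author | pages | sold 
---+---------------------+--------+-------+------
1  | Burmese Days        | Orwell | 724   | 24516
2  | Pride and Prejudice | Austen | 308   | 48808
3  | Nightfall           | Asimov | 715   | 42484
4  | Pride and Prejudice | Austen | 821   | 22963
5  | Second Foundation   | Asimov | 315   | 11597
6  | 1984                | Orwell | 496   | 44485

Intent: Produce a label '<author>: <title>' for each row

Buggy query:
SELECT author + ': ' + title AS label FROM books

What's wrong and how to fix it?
Bug: '+' is numeric addition; on text columns SQLite converts them to 0 instead of concatenating

Fix: Use the || operator for string concatenation

Corrected query:
SELECT author || ': ' || title AS label FROM books

Result:
label                      
---------------------------
Orwell: Burmese Days       
Austen: Pride and Prejudice
Asimov: Nightfall          
Austen: Pride and Prejudice
Asimov: Second Foundation  
Orwell: 1984               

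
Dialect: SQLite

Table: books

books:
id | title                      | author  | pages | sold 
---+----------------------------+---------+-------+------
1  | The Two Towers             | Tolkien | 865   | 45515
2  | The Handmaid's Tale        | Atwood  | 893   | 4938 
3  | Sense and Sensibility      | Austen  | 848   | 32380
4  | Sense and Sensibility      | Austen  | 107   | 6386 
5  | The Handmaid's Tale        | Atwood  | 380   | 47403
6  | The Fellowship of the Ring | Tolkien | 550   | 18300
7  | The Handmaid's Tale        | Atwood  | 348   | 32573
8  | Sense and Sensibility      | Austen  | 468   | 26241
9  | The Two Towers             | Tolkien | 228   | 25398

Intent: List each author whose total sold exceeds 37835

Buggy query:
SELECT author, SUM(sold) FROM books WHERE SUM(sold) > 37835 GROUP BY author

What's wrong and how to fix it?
Bug: SUM(sold) is an aggregate, but WHERE filters rows before aggregation

Fix: Move the aggregate condition to a HAVING clause

Corrected query:
SELECT author, SUM(sold) FROM books GROUP BY author HAVING SUM(sold) > 37835

Result:
author  | SUM(sold)
--------+----------
Atwood  | 84914    
Austen  | 65007    
Tolkien | 89213    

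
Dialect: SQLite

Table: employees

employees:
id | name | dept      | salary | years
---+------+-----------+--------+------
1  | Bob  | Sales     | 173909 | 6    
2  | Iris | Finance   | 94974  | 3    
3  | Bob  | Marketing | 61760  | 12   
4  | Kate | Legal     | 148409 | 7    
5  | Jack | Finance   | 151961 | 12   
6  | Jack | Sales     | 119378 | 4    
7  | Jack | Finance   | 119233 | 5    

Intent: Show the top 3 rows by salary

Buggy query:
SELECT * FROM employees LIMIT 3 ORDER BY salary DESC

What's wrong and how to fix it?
Bug: LIMIT must come after ORDER BY

Fix: Sort with ORDER BY, then apply LIMIT

Corrected query:
SELECT * FROM employees ORDER BY salary DESC LIMIT 3

Result:
id | name | dept    | salary | years
---+------+---------+--------+------
1  | Bob  | Sales   | 173909 | 6    
5  | Jack | Finance | 151961 | 12   
4  | Kate | Legal   | 148409 | 7    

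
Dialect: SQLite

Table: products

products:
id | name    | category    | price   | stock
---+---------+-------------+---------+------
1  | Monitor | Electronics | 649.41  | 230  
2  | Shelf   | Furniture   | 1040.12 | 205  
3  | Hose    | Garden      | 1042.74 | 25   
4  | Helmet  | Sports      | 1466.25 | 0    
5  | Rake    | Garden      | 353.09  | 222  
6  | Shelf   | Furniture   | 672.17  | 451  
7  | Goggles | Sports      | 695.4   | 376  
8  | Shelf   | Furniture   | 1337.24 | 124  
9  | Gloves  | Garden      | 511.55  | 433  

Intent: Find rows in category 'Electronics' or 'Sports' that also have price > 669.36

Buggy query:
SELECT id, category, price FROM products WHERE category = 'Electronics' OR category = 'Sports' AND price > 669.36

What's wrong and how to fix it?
Bug: Without parentheses, AND is evaluated before OR, so the price filter only applies to the 'Sports' branch

Fix: Group the OR with parentheses (or use IN), then AND the threshold

Corrected query:
SELECT id, category, price FROM products WHERE (category = 'Electronics' OR category = 'Sports') AND price > 669.36

Result:
id | category | price  
---+----------+--------
4  | Sports   | 1466.25
7  | Sports   | 695.4  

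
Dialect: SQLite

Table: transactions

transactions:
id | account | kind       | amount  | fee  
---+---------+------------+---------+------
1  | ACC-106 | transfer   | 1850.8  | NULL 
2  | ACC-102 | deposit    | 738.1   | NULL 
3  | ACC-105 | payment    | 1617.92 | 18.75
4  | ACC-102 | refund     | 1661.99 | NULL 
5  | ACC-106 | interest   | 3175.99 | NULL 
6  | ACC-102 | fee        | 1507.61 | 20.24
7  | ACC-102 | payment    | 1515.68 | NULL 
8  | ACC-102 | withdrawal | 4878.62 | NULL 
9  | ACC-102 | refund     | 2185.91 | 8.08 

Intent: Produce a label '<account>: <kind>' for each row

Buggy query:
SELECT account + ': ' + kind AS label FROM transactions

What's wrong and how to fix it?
Bug: SQLite uses || for string concatenation; + coerces text to numbers (yielding 0)

Fix: Replace + with || to concatenate text

Corrected query:
SELECT account || ': ' || kind AS label FROM transactions

Result:
label              
-------------------
ACC-106: transfer  
ACC-102: deposit   
ACC-105: payment   
ACC-102: refund    
ACC-106: interest  
ACC-102: fee       
ACC-102: payment   
ACC-102: withdrawal
ACC-102: refund    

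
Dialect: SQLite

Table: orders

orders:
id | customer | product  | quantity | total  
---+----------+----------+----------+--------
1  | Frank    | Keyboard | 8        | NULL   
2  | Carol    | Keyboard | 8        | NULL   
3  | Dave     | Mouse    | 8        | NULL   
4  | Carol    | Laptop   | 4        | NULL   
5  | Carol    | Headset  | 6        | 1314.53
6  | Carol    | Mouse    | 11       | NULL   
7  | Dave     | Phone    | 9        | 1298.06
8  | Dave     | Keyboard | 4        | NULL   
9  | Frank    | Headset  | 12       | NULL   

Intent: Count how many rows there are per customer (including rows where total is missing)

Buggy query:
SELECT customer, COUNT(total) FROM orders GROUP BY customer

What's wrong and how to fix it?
Bug: COUNT(column) counts non-NULL values only; rows with NULL total aren't counted

Fix: Use COUNT(*) to count all rows regardless of NULL

Corrected query:
SELECT customer, COUNT(*) FROM orders GROUP BY customer

Result:
customer | COUNT(*)
---------+---------
Carol    | 4       
Dave     | 3       
Frank    | 2       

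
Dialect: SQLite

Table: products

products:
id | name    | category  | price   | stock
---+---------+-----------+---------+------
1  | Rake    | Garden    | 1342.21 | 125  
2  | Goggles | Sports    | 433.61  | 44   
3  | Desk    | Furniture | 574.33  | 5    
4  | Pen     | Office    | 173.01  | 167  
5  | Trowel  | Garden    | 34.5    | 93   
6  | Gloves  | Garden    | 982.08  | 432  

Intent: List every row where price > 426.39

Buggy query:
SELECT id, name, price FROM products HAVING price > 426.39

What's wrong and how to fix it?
Bug: This is a non-aggregate query (no GROUP BY, no aggregates), so in SQLite the HAVING clause is invalid here; a row-level condition belongs in WHERE

Fix: Replace HAVING with WHERE since the condition applies to individual rows

Corrected query:
SELECT id, name, price FROM products WHERE price > 426.39

Result:
id | name    | price  
---+---------+--------
1  | Rake    | 1342.21
2  | Goggles | 433.61 
3  | Desk    | 574.33 
6  | Gloves  | 982.08 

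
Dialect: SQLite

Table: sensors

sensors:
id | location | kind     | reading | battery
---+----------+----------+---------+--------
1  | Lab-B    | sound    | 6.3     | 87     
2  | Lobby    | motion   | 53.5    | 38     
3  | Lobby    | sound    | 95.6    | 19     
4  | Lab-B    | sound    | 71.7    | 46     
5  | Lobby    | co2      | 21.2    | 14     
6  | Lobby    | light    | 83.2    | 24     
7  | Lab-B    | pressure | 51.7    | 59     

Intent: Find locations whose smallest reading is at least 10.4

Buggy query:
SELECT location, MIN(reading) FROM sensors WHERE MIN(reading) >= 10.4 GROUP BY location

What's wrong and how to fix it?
Bug: Aggregates like MIN are computed per group after WHERE runs

Fix: Replace WHERE with HAVING after the GROUP BY

Corrected query:
SELECT location, MIN(reading) FROM sensors GROUP BY location HAVING MIN(reading) >= 10.4

Result:
location | MIN(reading)
---------+-------------
Lobby    | 21.2        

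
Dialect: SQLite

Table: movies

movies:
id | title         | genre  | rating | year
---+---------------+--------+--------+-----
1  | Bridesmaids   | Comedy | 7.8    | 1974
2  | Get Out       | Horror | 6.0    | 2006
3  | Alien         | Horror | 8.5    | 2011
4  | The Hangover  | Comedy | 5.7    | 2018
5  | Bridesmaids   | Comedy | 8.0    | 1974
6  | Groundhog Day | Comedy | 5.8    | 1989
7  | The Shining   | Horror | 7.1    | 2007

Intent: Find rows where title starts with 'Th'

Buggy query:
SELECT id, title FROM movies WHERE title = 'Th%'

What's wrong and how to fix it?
Bug: Wildcards only work with LIKE; '=' treats '%' as a literal character

Fix: Replace '=' with LIKE so 'Th%' is treated as a pattern

Corrected query:
SELECT id, title FROM movies WHERE title LIKE 'Th%'

Result:
id | title       
---+-------------
4  | The Hangover
7  | The Shining 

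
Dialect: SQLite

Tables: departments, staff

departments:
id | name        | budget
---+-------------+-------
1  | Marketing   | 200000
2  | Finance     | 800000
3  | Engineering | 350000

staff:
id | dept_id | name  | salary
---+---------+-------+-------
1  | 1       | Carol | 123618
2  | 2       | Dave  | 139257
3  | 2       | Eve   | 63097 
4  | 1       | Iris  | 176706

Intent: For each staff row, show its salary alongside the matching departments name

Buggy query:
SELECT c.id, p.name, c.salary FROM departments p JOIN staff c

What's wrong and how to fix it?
Bug: Missing join condition: each staff row is matched to all departments rows instead of just its own

Fix: Add ON c.dept_id = p.id to the JOIN

Corrected query:
SELECT c.id, p.name, c.salary FROM departments p JOIN staff c ON c.dept_id = p.id

Result:
id | name      | salary
---+-----------+-------
1  | Marketing | 123618
2  | Finance   | 139257
3  | Finance   | 63097 
4  | Marketing | 176706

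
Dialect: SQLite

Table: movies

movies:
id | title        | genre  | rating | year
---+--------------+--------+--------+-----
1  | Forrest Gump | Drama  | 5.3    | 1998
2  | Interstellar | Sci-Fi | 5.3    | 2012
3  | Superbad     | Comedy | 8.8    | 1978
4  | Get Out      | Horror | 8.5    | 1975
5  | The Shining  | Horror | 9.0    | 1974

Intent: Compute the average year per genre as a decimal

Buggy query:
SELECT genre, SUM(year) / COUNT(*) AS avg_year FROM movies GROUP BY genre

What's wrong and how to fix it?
Bug: SUM(year) and COUNT(*) are both integers; the division truncates the fractional part

Fix: Multiply by 1.0 (or CAST to REAL) to force floating-point division

Corrected query:
SELECT genre, SUM(year) * 1.0 / COUNT(*) AS avg_year FROM movies GROUP BY genre

Result:
genre  | avg_year
-------+---------
Comedy | 1978    
Drama  | 1998    
Horror | 1974.5  
Sci-Fi | 2012    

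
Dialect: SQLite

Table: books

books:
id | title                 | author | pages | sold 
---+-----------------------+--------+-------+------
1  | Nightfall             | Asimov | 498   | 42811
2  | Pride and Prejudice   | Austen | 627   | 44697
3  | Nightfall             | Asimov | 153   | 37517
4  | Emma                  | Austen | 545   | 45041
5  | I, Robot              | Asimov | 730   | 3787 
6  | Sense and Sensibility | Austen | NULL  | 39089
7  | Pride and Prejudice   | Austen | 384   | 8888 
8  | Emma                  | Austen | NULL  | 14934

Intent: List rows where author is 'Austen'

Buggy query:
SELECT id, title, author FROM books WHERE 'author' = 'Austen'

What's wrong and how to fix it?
Bug: Single quotes denote string literals in SQL; the column name is being compared as a constant string

Fix: Reference the column as author without single quotes

Corrected query:
SELECT id, title, author FROM books WHERE author = 'Austen'

Result:
id | title                 | author
---+-----------------------+-------
2  | Pride and Prejudice   | Austen
4  | Emma                  | Austen
6  | Sense and Sensibility | Austen
7  | Pride and Prejudice   | Austen
8  | Emma                  | Austen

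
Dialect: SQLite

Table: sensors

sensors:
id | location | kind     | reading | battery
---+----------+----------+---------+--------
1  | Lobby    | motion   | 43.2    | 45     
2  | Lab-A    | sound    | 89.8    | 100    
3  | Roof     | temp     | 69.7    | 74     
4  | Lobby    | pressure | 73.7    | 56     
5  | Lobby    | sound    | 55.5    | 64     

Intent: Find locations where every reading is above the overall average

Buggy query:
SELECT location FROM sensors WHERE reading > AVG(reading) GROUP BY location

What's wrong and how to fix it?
Bug: WHERE evaluates per row before aggregation, so AVG() is unavailable

Fix: Use a subquery for AVG and a HAVING MIN(...) filter so the condition holds for every row in the group

Corrected query:
SELECT location FROM sensors GROUP BY location HAVING MIN(reading) > (SELECT AVG(reading) FROM sensors)

Result:
location
--------
Lab-A   
Roof    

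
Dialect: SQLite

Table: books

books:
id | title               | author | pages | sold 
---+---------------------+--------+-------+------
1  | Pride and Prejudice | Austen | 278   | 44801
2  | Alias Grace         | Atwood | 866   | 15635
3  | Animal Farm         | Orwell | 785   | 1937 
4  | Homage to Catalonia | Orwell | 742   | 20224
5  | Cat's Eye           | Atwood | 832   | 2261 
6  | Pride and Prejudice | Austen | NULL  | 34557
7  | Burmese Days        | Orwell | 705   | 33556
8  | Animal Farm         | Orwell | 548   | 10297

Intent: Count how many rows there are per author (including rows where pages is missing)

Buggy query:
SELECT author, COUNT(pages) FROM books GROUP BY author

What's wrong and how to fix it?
Bug: COUNT(column) counts non-NULL values only; rows with NULL pages aren't counted

Fix: Replace COUNT(pages) with COUNT(*)

Corrected query:
SELECT author, COUNT(*) FROM books GROUP BY author

Result:
author | COUNT(*)
-------+---------
Atwood | 2       
Austen | 2       
Orwell | 4       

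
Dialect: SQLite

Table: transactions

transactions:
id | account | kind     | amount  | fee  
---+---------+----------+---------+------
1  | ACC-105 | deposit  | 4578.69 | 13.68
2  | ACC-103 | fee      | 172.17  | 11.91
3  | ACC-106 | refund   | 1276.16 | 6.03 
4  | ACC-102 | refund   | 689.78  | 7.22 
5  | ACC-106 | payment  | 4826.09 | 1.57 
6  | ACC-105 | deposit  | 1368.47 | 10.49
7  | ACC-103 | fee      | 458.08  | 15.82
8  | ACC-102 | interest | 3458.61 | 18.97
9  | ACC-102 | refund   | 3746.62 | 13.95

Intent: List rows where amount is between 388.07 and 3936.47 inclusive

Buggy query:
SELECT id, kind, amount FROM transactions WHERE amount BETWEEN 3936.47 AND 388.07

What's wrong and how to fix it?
Bug: BETWEEN expects the lower bound first; with 3936.47 AND 388.07 the range is empty

Fix: Swap the bounds so the smaller value comes first

Corrected query:
SELECT id, kind, amount FROM transactions WHERE amount BETWEEN 388.07 AND 3936.47

Result:
id | kind     | amount 
---+----------+--------
3  | refund   | 1276.16
4  | refund   | 689.78 
6  | deposit  | 1368.47
7  | fee      | 458.08 
8  | interest | 3458.61
9  | refund   | 3746.62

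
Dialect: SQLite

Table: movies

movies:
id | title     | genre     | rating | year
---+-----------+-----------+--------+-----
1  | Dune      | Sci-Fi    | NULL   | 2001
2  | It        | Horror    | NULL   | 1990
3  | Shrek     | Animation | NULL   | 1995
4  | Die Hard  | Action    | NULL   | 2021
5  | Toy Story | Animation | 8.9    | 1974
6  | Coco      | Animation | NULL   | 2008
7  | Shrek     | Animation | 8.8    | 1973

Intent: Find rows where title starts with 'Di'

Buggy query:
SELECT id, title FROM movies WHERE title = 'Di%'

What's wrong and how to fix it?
Bug: Wildcards only work with LIKE; '=' treats '%' as a literal character

Fix: Replace '=' with LIKE so 'Di%' is treated as a pattern

Corrected query:
SELECT id, title FROM movies WHERE title LIKE 'Di%'

Result:
id | title   
---+---------
4  | Die Hard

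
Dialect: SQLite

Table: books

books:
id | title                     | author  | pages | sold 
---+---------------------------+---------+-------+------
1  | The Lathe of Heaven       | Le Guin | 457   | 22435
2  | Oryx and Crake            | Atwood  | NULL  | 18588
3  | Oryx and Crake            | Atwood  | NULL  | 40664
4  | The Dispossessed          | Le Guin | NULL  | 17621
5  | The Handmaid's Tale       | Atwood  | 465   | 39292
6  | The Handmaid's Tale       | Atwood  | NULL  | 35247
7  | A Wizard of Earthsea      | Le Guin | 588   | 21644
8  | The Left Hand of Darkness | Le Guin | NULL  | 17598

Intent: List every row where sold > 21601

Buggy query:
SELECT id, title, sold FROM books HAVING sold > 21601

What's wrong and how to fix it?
Bug: HAVING filters the output of aggregation, but this query has no GROUP BY and no aggregate functions, so SQLite rejects it (HAVING clause on a non-aggregate query); the condition here is per row

Fix: Use WHERE for row-level filtering

Corrected query:
SELECT id, title, sold FROM books WHERE sold > 21601

Result:
id | title                | sold 
---+----------------------+------
1  | The Lathe of Heaven  | 22435
3  | Oryx and Crake       | 40664
5  | The Handmaid's Tale  | 39292
6  | The Handmaid's Tale  | 35247
7  | A Wizard of Earthsea | 21644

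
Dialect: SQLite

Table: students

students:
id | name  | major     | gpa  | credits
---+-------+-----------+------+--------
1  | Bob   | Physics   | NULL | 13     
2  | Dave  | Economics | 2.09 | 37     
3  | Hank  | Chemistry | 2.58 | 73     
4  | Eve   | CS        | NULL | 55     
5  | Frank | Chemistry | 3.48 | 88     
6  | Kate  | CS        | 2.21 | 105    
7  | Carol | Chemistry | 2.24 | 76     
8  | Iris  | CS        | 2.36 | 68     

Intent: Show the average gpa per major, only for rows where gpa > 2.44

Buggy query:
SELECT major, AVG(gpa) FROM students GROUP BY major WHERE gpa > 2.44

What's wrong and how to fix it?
Bug: Row-level WHERE must come before GROUP BY in the clause order

Fix: Place WHERE between FROM and GROUP BY

Corrected query:
SELECT major, AVG(gpa) FROM students WHERE gpa > 2.44 GROUP BY major

Result:
major     | AVG(gpa)
----------+---------
Chemistry | 3.03    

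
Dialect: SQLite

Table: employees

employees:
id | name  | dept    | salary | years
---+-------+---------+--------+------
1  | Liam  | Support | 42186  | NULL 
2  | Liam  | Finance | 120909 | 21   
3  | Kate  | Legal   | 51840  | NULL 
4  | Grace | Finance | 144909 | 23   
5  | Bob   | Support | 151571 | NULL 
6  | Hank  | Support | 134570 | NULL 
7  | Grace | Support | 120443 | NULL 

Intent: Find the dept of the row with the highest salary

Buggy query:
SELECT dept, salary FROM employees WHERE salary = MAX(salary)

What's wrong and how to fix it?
Bug: WHERE is evaluated per row; an aggregate over the whole table isn't defined there

Fix: Wrap MAX in a scalar subquery so WHERE compares against a single value

Corrected query:
SELECT dept, salary FROM employees WHERE salary = (SELECT MAX(salary) FROM employees)

Result:
dept    | salary
--------+-------
Support | 151571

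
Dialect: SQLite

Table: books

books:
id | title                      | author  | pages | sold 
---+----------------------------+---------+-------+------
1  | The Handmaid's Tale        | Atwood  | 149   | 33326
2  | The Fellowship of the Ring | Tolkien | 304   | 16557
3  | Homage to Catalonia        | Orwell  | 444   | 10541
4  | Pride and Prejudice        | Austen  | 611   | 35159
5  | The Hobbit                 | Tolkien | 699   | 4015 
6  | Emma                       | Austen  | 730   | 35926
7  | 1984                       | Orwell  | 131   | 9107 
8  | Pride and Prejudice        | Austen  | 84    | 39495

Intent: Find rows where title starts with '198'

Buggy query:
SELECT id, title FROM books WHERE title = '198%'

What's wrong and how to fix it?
Bug: '=' compares the literal string including the % character; pattern matching needs LIKE

Fix: Use LIKE for wildcard pattern matching

Corrected query:
SELECT id, title FROM books WHERE title LIKE '198%'

Result:
id | title
---+------
7  | 1984 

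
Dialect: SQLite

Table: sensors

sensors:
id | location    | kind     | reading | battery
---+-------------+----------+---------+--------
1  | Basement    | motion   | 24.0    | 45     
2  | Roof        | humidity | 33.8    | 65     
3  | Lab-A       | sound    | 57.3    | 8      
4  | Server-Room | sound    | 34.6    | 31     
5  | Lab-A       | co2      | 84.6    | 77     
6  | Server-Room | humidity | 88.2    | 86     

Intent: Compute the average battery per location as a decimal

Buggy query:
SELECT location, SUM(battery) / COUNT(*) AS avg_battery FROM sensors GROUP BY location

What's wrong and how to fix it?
Bug: SUM(battery) and COUNT(*) are both integers; the division truncates the fractional part

Fix: Multiply by 1.0 (or CAST to REAL) to force floating-point division

Corrected query:
SELECT location, SUM(battery) * 1.0 / COUNT(*) AS avg_battery FROM sensors GROUP BY location

Result:
location    | avg_battery
------------+------------
Basement    | 45         
Lab-A       | 42.5       
Roof        | 65         
Server-Room | 58.5       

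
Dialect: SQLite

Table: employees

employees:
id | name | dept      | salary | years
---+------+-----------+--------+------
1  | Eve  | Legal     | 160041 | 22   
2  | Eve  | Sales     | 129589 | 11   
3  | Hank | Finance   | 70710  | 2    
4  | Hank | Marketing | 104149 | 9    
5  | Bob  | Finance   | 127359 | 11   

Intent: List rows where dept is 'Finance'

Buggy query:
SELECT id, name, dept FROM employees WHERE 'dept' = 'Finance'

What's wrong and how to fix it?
Bug: 'dept' in single quotes is a string literal, not the column; the comparison is literal-vs-literal and never true

Fix: Reference the column as dept without single quotes

Corrected query:
SELECT id, name, dept FROM employees WHERE dept = 'Finance'

Result:
id | name | dept   
---+------+--------
3  | Hank | Finance
5  | Bob  | Finance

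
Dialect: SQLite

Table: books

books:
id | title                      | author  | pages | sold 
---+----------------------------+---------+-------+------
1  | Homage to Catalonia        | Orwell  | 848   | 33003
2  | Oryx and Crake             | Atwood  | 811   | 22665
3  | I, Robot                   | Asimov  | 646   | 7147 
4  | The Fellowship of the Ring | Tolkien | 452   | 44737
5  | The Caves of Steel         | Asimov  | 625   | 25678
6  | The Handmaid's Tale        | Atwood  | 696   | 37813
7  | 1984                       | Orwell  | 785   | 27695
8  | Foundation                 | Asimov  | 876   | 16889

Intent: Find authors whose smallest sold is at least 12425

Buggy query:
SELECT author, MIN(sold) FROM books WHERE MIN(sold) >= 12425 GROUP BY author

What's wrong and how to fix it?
Bug: MIN() in WHERE is a misuse of aggregate

Fix: Replace WHERE with HAVING after the GROUP BY

Corrected query:
SELECT author, MIN(sold) FROM books GROUP BY author HAVING MIN(sold) >= 12425

Result:
author  | MIN(sold)
--------+----------
Atwood  | 22665    
Orwell  | 27695    
Tolkien | 44737    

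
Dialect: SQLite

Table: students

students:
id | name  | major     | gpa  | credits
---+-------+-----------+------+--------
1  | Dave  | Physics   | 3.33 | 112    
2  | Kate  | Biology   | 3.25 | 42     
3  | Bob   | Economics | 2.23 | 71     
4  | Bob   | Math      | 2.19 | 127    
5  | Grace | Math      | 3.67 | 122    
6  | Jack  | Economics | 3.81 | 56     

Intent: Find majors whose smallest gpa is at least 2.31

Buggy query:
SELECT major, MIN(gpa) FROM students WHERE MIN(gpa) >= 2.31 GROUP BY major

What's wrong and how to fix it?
Bug: MIN() in WHERE is a misuse of aggregate

Fix: Replace WHERE with HAVING after the GROUP BY

Corrected query:
SELECT major, MIN(gpa) FROM students GROUP BY major HAVING MIN(gpa) >= 2.31

Result:
major   | MIN(gpa)
--------+---------
Biology | 3.25    
Physics | 3.33    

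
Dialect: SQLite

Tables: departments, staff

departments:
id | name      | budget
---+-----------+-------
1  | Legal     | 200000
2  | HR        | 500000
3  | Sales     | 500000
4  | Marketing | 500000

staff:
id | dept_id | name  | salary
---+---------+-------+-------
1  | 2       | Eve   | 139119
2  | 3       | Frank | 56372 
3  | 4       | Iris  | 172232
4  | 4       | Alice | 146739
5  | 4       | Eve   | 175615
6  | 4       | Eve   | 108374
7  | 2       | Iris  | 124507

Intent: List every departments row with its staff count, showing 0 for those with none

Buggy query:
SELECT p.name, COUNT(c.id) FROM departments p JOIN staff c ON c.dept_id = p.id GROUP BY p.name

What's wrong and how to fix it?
Bug: INNER JOIN drops departments rows that have no matching staff rows

Fix: Use LEFT JOIN so parents without children still appear (COUNT(c.id) gives 0)

Corrected query:
SELECT p.name, COUNT(c.id) FROM departments p LEFT JOIN staff c ON c.dept_id = p.id GROUP BY p.name

Result:
name      | COUNT(c.id)
----------+------------
HR        | 2          
Legal     | 0          
Marketing | 4          
Sales     | 1          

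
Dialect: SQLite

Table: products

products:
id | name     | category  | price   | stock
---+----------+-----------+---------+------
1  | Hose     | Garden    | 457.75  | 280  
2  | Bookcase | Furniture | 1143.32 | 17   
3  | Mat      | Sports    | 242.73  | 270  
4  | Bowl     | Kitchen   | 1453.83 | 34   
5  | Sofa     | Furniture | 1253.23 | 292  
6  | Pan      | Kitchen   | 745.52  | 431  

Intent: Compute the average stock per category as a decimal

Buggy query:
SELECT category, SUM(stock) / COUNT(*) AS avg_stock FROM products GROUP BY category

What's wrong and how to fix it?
Bug: SUM(stock) and COUNT(*) are both integers; the division truncates the fractional part

Fix: Cast one side to REAL so the division keeps the fractional part

Corrected query:
SELECT category, SUM(stock) * 1.0 / COUNT(*) AS avg_stock FROM products GROUP BY category

Result:
category  | avg_stock
----------+----------
Furniture | 154.5    
Garden    | 280      
Kitchen   | 232.5    
Sports    | 270      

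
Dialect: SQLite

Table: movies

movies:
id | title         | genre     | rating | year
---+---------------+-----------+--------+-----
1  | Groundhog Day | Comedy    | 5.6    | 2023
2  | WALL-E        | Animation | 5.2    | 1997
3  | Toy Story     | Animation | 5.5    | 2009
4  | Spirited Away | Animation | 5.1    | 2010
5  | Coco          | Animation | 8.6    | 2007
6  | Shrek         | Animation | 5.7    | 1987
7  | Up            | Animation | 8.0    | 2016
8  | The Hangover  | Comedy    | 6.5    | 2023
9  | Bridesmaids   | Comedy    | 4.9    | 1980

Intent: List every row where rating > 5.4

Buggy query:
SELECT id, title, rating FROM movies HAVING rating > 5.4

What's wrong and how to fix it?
Bug: This is a non-aggregate query (no GROUP BY, no aggregates), so in SQLite the HAVING clause is invalid here; a row-level condition belongs in WHERE

Fix: Use WHERE for row-level filtering

Corrected query:
SELECT id, title, rating FROM movies WHERE rating > 5.4

Result:
id | title         | rating
---+---------------+-------
1  | Groundhog Day | 5.6   
3  | Toy Story     | 5.5   
5  | Coco          | 8.6   
6  | Shrek         | 5.7   
7  | Up            | 8     
8  | The Hangover  | 6.5   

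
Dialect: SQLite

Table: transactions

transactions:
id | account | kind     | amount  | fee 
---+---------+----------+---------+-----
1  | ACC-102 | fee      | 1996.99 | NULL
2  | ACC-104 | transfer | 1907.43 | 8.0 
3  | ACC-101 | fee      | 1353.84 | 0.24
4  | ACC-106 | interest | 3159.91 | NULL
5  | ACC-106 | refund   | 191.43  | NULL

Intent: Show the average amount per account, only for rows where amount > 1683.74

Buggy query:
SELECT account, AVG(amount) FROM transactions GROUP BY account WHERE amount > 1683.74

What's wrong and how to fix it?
Bug: WHERE cannot follow GROUP BY

Fix: Move the WHERE clause before GROUP BY

Corrected query:
SELECT account, AVG(amount) FROM transactions WHERE amount > 1683.74 GROUP BY account

Result:
account | AVG(amount)
--------+------------
ACC-102 | 1996.99    
ACC-104 | 1907.43    
ACC-106 | 3159.91    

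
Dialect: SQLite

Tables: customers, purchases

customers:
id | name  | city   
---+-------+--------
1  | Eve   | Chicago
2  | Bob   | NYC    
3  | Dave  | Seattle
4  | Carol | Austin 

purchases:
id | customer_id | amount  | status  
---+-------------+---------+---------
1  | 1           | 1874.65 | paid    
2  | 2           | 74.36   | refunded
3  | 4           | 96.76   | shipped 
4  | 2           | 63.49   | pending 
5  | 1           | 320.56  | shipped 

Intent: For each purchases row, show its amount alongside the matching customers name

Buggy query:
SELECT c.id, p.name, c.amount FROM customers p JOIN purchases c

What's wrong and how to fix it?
Bug: Missing join condition: each purchases row is matched to all customers rows instead of just its own

Fix: Add ON c.customer_id = p.id to the JOIN

Corrected query:
SELECT c.id, p.name, c.amount FROM customers p JOIN purchases c ON c.customer_id = p.id

Result:
id | name  | amount 
---+-------+--------
1  | Eve   | 1874.65
2  | Bob   | 74.36  
3  | Carol | 96.76  
4  | Bob   | 63.49  
5  | Eve   | 320.56 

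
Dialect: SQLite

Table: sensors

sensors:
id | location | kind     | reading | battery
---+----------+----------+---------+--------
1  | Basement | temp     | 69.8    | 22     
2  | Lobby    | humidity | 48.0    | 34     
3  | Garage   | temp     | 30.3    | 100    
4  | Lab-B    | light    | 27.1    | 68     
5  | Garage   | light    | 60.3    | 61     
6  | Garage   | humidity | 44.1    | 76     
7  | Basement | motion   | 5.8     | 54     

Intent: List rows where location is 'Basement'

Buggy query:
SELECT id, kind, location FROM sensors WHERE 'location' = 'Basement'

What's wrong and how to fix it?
Bug: 'location' in single quotes is a string literal, not the column; the comparison is literal-vs-literal and never true

Fix: Reference the column as location without single quotes

Corrected query:
SELECT id, kind, location FROM sensors WHERE location = 'Basement'

Result:
id | kind   | location
---+--------+---------
1  | temp   | Basement
7  | motion | Basement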